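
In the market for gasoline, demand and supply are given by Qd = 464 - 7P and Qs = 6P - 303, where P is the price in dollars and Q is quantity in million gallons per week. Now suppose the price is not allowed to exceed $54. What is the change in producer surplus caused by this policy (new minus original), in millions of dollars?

Without the control the market clears where 464 - 7P = 6P - 303, i.e. P* = 59 and Q* = 51.
Because the ceiling (54) lies below the market-clearing price, it is binding.
At P = 54: Qd = 464 - 7·54 = 86 and Qs = 6·54 - 303 = 21.
Producer surplus without the control is ½ · (59 - 50.5) · 51 = 216.75.
With the ceiling, producers sell 21 units at 54, so PS = ½ · (54 - 50.5) · 21 = 36.75.
Change in producer surplus = 36.75 - 216.75 = -180.

-180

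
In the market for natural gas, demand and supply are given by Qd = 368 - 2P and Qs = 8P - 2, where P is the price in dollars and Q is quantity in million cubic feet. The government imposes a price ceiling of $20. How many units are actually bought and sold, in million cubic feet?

158

In a free market, 368 - 2P = 8P - 2 gives the equilibrium P* = 37, Q* = 294.
The ceiling of 20 is below the equilibrium price 37, so it binds.
At P = 20: Qd = 368 - 2·20 = 328 and Qs = 8·20 - 2 = 158.
The quantity actually transacted is the short side, supply: 158.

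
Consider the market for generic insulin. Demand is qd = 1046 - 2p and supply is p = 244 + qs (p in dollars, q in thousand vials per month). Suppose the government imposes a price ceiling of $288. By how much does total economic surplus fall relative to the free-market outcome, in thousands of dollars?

Rearranging supply gives qs = p - 244. Setting quantity demanded equal to quantity supplied, 1046 - 2p = p - 244, gives p* = 430 and q* = 186.
The ceiling of 288 is below the equilibrium price 430, so it binds.
At p = 288: qd = 1046 - 2·288 = 470 and qs = 288 - 244 = 44.
Quantity traded falls to 44. At q = 44 the demand price is (1046 - 44)/2 = 501 and the supply price is 244 + 44 = 288.
Deadweight loss = ½ · (501 - 288) · (186 - 44) = ½ · 213 · 142 = 15123.

15123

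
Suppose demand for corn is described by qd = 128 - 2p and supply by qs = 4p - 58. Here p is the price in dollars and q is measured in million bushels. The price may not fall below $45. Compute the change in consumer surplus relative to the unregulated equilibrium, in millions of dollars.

Without the control the market clears where 128 - 2p = 4p - 58, i.e. p* = 31 and q* = 66.
Because the floor (45) lies above the market-clearing price, it is binding.
At p = 45: qd = 128 - 2·45 = 38 and qs = 4·45 - 58 = 122.
Consumer surplus without the control is ½ · (64 - 31) · 66 = 1089.
With the floor, consumers buy 38 units at 45, so CS = ½ · (64 - 45) · 38 = 361.
Change in consumer surplus = 361 - 1089 = -728.

-728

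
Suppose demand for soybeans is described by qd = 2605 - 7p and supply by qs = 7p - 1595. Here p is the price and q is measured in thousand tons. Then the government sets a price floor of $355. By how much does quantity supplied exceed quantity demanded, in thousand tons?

Without the control the market clears where 2605 - 7p = 7p - 1595, i.e. p* = 300 and q* = 505.
The floor of 355 is above the equilibrium price 300, so it binds.
At p = 355: qd = 2605 - 7·355 = 120 and qs = 7·355 - 1595 = 890.
Surplus = qs - qd = 890 - 120 = 770.

770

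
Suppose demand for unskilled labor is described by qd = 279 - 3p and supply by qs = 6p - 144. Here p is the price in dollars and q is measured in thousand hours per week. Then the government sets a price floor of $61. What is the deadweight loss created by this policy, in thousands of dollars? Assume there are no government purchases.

441

Setting quantity demanded equal to quantity supplied, 279 - 3p = 6p - 144, gives p* = 47 and q* = 138.
The floor of 61 is above the equilibrium price 47, so it binds.
At p = 61: qd = 279 - 3·61 = 96 and qs = 6·61 - 144 = 222.
Quantity traded falls to 96. At q = 96 the demand price is (279 - 96)/3 = 61 and the supply price is (144 + 96)/6 = 40.
Deadweight loss = ½ · (61 - 40) · (138 - 96) = ½ · 21 · 42 = 441.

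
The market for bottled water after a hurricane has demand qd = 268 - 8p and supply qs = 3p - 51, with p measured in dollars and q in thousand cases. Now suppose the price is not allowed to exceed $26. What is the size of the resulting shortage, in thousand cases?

33

Setting quantity demanded equal to quantity supplied, 268 - 8p = 3p - 51, gives p* = 29 and q* = 36.
Because the ceiling (26) lies below the market-clearing price, it is binding.
At p = 26: qd = 268 - 8·26 = 60 and qs = 3·26 - 51 = 27.
Shortage = qd - qs = 60 - 27 = 33.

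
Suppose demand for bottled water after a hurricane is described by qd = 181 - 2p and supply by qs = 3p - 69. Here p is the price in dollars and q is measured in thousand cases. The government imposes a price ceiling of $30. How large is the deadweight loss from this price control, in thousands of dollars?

Setting quantity demanded equal to quantity supplied, 181 - 2p = 3p - 69, gives p* = 50 and q* = 81.
Because the ceiling (30) lies below the market-clearing price, it is binding.
At p = 30: qd = 181 - 2·30 = 121 and qs = 3·30 - 69 = 21.
Quantity traded falls to 21. At q = 21 the demand price is (181 - 21)/2 = 80 and the supply price is (69 + 21)/3 = 30.
Deadweight loss = ½ · (80 - 30) · (81 - 21) = ½ · 50 · 60 = 1500.

1500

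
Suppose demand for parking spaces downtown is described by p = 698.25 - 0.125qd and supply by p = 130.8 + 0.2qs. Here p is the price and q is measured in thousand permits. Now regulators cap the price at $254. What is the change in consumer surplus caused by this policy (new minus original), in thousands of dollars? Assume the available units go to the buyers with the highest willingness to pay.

Rearranging demand gives qd = 5586 - 8p; rearranging supply gives qs = 5p - 654. Equilibrium: 5586 - 8p = 5p - 654, so 6240 = 13p and p* = 480, q* = 1746.
The ceiling of 254 is below the equilibrium price 480, so it binds.
At p = 254: qd = 5586 - 8·254 = 3554 and qs = 5·254 - 654 = 616.
Consumer surplus without the control is ½ · (698.25 - 480) · 1746 = 190532.25.
With the ceiling, 616 units are sold at 254 (assume they go to the highest-value buyers). The demand price at q = 616 is 621.25, so CS = ½ · [(698.25 - 254) + (621.25 - 254)] · 616 = 249942.
Change in consumer surplus = 249942 - 190532.25 = 59409.75.

59409.75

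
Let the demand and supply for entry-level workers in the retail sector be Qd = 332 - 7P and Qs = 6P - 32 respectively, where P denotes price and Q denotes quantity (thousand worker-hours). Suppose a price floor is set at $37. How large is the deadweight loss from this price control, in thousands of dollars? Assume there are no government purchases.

614.25

In a free market, 332 - 7P = 6P - 32 gives the equilibrium P* = 28, Q* = 136.
The floor of 37 is above the equilibrium price 28, so it binds.
At P = 37: Qd = 332 - 7·37 = 73 and Qs = 6·37 - 32 = 190.
Quantity traded falls to 73. At Q = 73 the demand price is (332 - 73)/7 = 37 and the supply price is (32 + 73)/6 = 17.5.
Deadweight loss = ½ · (37 - 17.5) · (136 - 73) = ½ · 19.5 · 63 = 614.25.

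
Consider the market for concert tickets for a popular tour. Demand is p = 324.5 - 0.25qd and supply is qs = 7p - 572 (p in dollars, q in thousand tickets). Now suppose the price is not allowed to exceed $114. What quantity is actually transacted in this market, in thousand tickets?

Rearranging demand gives qd = 1298 - 4p. Setting quantity demanded equal to quantity supplied, 1298 - 4p = 7p - 572, gives p* = 170 and q* = 618.
The ceiling of 114 is below the equilibrium price 170, so it binds.
At p = 114: qd = 1298 - 4·114 = 842 and qs = 7·114 - 572 = 226.
The quantity actually transacted is the short side, supply: 226.

226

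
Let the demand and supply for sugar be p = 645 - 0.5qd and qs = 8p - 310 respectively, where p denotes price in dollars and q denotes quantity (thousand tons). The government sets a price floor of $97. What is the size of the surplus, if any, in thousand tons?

0

Rearranging demand gives qd = 1290 - 2p. In a free market, 1290 - 2p = 8p - 310 gives the equilibrium p* = 160, q* = 970.
Since 97 is below p* = 160, the floor does not bind and the free-market outcome prevails.
Since the control does not bind, there is no surplus.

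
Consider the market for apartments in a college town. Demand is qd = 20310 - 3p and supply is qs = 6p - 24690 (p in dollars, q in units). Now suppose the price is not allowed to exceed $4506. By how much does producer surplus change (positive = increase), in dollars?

In a free market, 20310 - 3p = 6p - 24690 gives the equilibrium p* = 5000, q* = 5310.
Since 4506 < 5000, the ceiling is binding.
At p = 4506: qd = 20310 - 3·4506 = 6792 and qs = 6·4506 - 24690 = 2346.
Producer surplus without the control is ½ · (5000 - 4115) · 5310 = 2349675.
With the ceiling, producers sell 2346 units at 4506, so PS = ½ · (4506 - 4115) · 2346 = 458643.
Change in producer surplus = 458643 - 2349675 = -1891032.

-1891032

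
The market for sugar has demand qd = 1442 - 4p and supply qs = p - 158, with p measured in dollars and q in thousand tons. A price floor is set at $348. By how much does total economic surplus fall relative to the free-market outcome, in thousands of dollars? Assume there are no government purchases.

7840

Without the control the market clears where 1442 - 4p = p - 158, i.e. p* = 320 and q* = 162.
Since 348 > 320, the floor is binding.
At p = 348: qd = 1442 - 4·348 = 50 and qs = 348 - 158 = 190.
Quantity traded falls to 50. At q = 50 the demand price is (1442 - 50)/4 = 348 and the supply price is 158 + 50 = 208.
Deadweight loss = ½ · (348 - 208) · (162 - 50) = ½ · 140 · 112 = 7840.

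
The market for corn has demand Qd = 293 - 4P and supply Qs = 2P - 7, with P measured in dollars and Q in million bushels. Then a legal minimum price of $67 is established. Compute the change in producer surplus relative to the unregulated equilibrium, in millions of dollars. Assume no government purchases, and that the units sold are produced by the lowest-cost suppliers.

-731

In a free market, 293 - 4P = 2P - 7 gives the equilibrium P* = 50, Q* = 93.
Since 67 > 50, the floor is binding.
At P = 67: Qd = 293 - 4·67 = 25 and Qs = 2·67 - 7 = 127.
Producer surplus without the control is ½ · (50 - 3.5) · 93 = 2162.25.
With the floor, 25 units are sold at 67. The supply price at Q = 25 is 16, so PS = ½ · [(67 - 3.5) + (67 - 16)] · 25 = 1431.25.
Change in producer surplus = 1431.25 - 2162.25 = -731.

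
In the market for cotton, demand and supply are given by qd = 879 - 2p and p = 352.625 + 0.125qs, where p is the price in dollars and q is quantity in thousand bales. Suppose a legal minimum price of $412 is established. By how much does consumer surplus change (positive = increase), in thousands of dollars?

-4074

Rearranging supply gives qs = 8p - 2821. Equilibrium: 879 - 2p = 8p - 2821, so 3700 = 10p and p* = 370, q* = 139.
Since 412 > 370, the floor is binding.
At p = 412: qd = 879 - 2·412 = 55 and qs = 8·412 - 2821 = 475.
Consumer surplus without the control is ½ · (439.5 - 370) · 139 = 4830.25.
With the floor, consumers buy 55 units at 412, so CS = ½ · (439.5 - 412) · 55 = 756.25.
Change in consumer surplus = 756.25 - 4830.25 = -4074.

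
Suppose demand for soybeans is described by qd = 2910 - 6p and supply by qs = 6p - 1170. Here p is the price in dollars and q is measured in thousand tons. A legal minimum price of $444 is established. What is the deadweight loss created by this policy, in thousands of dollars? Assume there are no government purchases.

64896

Equilibrium: 2910 - 6p = 6p - 1170, so 4080 = 12p and p* = 340, q* = 870.
The floor of 444 is above the equilibrium price 340, so it binds.
At p = 444: qd = 2910 - 6·444 = 246 and qs = 6·444 - 1170 = 1494.
Quantity traded falls to 246. At q = 246 the demand price is (2910 - 246)/6 = 444 and the supply price is (1170 + 246)/6 = 236.
Deadweight loss = ½ · (444 - 236) · (870 - 246) = ½ · 208 · 624 = 64896.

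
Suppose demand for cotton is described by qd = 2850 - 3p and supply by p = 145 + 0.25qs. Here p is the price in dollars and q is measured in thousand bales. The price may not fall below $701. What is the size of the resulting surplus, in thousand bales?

1477

Rearranging supply gives qs = 4p - 580. Equilibrium: 2850 - 3p = 4p - 580, so 3430 = 7p and p* = 490, q* = 1380.
Because the floor (701) lies above the market-clearing price, it is binding.
At p = 701: qd = 2850 - 3·701 = 747 and qs = 4·701 - 580 = 2224.
Surplus = qs - qd = 2224 - 747 = 1477.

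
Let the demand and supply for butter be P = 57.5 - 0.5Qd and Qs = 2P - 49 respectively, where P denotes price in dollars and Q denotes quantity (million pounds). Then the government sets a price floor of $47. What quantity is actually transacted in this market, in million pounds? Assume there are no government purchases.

Rearranging demand gives Qd = 115 - 2P. Equilibrium: 115 - 2P = 2P - 49, so 164 = 4P and P* = 41, Q* = 33.
Since 47 > 41, the floor is binding.
At P = 47: Qd = 115 - 2·47 = 21 and Qs = 2·47 - 49 = 45.
The quantity actually transacted is the short side, demand: 21.

21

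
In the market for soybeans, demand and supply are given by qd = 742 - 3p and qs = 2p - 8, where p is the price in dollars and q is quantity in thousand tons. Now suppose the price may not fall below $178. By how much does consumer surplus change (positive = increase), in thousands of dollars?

-7000

Setting quantity demanded equal to quantity supplied, 742 - 3p = 2p - 8, gives p* = 150 and q* = 292.
Since 178 > 150, the floor is binding.
At p = 178: qd = 742 - 3·178 = 208 and qs = 2·178 - 8 = 348.
Consumer surplus without the control is ½ · (742/3 - 150) · 292 = 42632/3.
With the floor, consumers buy 208 units at 178, so CS = ½ · (742/3 - 178) · 208 = 21632/3.
Change in consumer surplus = 21632/3 - 42632/3 = -7000.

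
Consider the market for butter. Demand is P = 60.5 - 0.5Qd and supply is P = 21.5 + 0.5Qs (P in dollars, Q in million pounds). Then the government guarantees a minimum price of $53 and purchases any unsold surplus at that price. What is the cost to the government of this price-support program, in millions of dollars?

Rearranging demand gives Qd = 121 - 2P; rearranging supply gives Qs = 2P - 43. Equilibrium: 121 - 2P = 2P - 43, so 164 = 4P and P* = 41, Q* = 39.
The floor of 53 is above the equilibrium price 41, so it binds.
At P = 53: Qd = 121 - 2·53 = 15 and Qs = 2·53 - 43 = 63.
Surplus = Qs - Qd = 48.
Government expenditure = surplus × support price = 48 × 53 = 2544.

2544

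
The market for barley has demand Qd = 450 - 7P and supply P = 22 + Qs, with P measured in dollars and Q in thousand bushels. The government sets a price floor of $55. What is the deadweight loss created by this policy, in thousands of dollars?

0

Rearranging supply gives Qs = P - 22. In a free market, 450 - 7P = P - 22 gives the equilibrium P* = 59, Q* = 37.
The floor of 55 is below the equilibrium price 59, so it is not binding; the market clears at P* = 59, Q* = 37.
Since the control does not bind, no trades are prevented and deadweight loss is zero.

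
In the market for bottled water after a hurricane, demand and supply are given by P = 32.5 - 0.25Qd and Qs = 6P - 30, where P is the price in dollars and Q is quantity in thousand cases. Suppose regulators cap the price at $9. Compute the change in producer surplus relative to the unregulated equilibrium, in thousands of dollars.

Rearranging demand gives Qd = 130 - 4P. Without the control the market clears where 130 - 4P = 6P - 30, i.e. P* = 16 and Q* = 66.
Because the ceiling (9) lies below the market-clearing price, it is binding.
At P = 9: Qd = 130 - 4·9 = 94 and Qs = 6·9 - 30 = 24.
Producer surplus without the control is ½ · (16 - 5) · 66 = 363.
With the ceiling, producers sell 24 units at 9, so PS = ½ · (9 - 5) · 24 = 48.
Change in producer surplus = 48 - 363 = -315.

-315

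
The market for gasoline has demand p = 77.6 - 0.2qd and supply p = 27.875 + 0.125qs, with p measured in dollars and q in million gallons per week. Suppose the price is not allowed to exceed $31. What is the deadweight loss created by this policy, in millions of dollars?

2662.4

Rearranging demand gives qd = 388 - 5p; rearranging supply gives qs = 8p - 223. Setting quantity demanded equal to quantity supplied, 388 - 5p = 8p - 223, gives p* = 47 and q* = 153.
Since 31 < 47, the ceiling is binding.
At p = 31: qd = 388 - 5·31 = 233 and qs = 8·31 - 223 = 25.
Quantity traded falls to 25. At q = 25 the demand price is (388 - 25)/5 = 72.6 and the supply price is (223 + 25)/8 = 31.
Deadweight loss = ½ · (72.6 - 31) · (153 - 25) = ½ · 41.6 · 128 = 2662.4.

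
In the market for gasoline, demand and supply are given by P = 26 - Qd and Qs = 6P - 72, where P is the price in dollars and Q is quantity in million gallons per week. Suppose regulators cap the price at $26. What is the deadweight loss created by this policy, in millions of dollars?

0

Rearranging demand gives Qd = 26 - P. In a free market, 26 - P = 6P - 72 gives the equilibrium P* = 14, Q* = 12.
Since 26 is above P* = 14, the ceiling does not bind and the free-market outcome prevails.
Since the control does not bind, no trades are prevented and deadweight loss is zero.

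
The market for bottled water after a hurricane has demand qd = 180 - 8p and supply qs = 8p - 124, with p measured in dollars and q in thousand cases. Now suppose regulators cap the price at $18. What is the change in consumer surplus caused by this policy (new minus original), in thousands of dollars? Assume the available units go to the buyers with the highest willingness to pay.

In a free market, 180 - 8p = 8p - 124 gives the equilibrium p* = 19, q* = 28.
Because the ceiling (18) lies below the market-clearing price, it is binding.
At p = 18: qd = 180 - 8·18 = 36 and qs = 8·18 - 124 = 20.
Consumer surplus without the control is ½ · (22.5 - 19) · 28 = 49.
With the ceiling, 20 units are sold at 18 (assume they go to the highest-value buyers). The demand price at q = 20 is 20, so CS = ½ · [(22.5 - 18) + (20 - 18)] · 20 = 65.
Change in consumer surplus = 65 - 49 = 16.

16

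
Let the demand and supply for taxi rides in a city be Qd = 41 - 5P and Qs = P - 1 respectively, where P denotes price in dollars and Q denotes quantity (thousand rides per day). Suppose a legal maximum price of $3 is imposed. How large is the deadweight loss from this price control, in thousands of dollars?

In a free market, 41 - 5P = P - 1 gives the equilibrium P* = 7, Q* = 6.
Since 3 < 7, the ceiling is binding.
At P = 3: Qd = 41 - 5·3 = 26 and Qs = 3 - 1 = 2.
Quantity traded falls to 2. At Q = 2 the demand price is (41 - 2)/5 = 7.8 and the supply price is 1 + 2 = 3.
Deadweight loss = ½ · (7.8 - 3) · (6 - 2) = ½ · 4.8 · 4 = 9.6.

9.6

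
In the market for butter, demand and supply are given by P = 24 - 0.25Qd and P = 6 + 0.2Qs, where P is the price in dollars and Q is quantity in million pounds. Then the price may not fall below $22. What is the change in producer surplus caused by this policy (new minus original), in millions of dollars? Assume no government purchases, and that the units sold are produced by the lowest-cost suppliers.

Rearranging demand gives Qd = 96 - 4P; rearranging supply gives Qs = 5P - 30. Equilibrium: 96 - 4P = 5P - 30, so 126 = 9P and P* = 14, Q* = 40.
Since 22 > 14, the floor is binding.
At P = 22: Qd = 96 - 4·22 = 8 and Qs = 5·22 - 30 = 80.
Producer surplus without the control is ½ · (14 - 6) · 40 = 160.
With the floor, 8 units are sold at 22. The supply price at Q = 8 is 7.6, so PS = ½ · [(22 - 6) + (22 - 7.6)] · 8 = 121.6.
Change in producer surplus = 121.6 - 160 = -38.4.

-38.4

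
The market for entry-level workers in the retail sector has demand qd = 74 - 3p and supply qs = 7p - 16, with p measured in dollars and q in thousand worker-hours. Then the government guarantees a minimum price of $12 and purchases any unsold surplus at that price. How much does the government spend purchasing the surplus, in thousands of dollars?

Setting quantity demanded equal to quantity supplied, 74 - 3p = 7p - 16, gives p* = 9 and q* = 47.
Because the floor (12) lies above the market-clearing price, it is binding.
At p = 12: qd = 74 - 3·12 = 38 and qs = 7·12 - 16 = 68.
Surplus = qs - qd = 30.
Government expenditure = surplus × support price = 30 × 12 = 360.

360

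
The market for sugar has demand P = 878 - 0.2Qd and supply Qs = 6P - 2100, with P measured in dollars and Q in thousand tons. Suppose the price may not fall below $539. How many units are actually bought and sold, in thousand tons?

1440

Rearranging demand gives Qd = 4390 - 5P. Setting quantity demanded equal to quantity supplied, 4390 - 5P = 6P - 2100, gives P* = 590 and Q* = 1440.
The floor of 539 is below the equilibrium price 590, so it is not binding; the market clears at P* = 590, Q* = 1440.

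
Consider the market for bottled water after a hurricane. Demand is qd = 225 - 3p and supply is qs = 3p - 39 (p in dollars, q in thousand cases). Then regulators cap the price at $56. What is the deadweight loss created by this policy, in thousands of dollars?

0

Setting quantity demanded equal to quantity supplied, 225 - 3p = 3p - 39, gives p* = 44 and q* = 93.
Since 56 is above p* = 44, the ceiling does not bind and the free-market outcome prevails.
Since the control does not bind, no trades are prevented and deadweight loss is zero.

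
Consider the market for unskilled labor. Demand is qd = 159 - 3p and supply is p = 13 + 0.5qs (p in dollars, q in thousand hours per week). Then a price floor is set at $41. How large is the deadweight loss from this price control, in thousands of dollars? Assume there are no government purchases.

60

Rearranging supply gives qs = 2p - 26. In a free market, 159 - 3p = 2p - 26 gives the equilibrium p* = 37, q* = 48.
Since 41 > 37, the floor is binding.
At p = 41: qd = 159 - 3·41 = 36 and qs = 2·41 - 26 = 56.
Quantity traded falls to 36. At q = 36 the demand price is (159 - 36)/3 = 41 and the supply price is (26 + 36)/2 = 31.
Deadweight loss = ½ · (41 - 31) · (48 - 36) = ½ · 10 · 12 = 60.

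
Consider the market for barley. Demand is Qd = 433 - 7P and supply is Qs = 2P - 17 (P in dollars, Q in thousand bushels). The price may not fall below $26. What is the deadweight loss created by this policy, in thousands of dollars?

0

Without the control the market clears where 433 - 7P = 2P - 17, i.e. P* = 50 and Q* = 83.
The floor of 26 is below the equilibrium price 50, so it is not binding; the market clears at P* = 50, Q* = 83.
Since the control does not bind, no trades are prevented and deadweight loss is zero.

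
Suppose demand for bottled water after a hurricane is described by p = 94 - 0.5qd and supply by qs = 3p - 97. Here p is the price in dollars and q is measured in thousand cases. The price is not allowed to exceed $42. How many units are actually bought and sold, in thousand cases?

Rearranging demand gives qd = 188 - 2p. Setting quantity demanded equal to quantity supplied, 188 - 2p = 3p - 97, gives p* = 57 and q* = 74.
Since 42 < 57, the ceiling is binding.
At p = 42: qd = 188 - 2·42 = 104 and qs = 3·42 - 97 = 29.
The quantity actually transacted is the short side, supply: 29.

29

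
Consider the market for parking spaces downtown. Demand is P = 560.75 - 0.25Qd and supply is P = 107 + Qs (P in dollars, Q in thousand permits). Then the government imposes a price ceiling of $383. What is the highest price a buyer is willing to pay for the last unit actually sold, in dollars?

491.75

Rearranging demand gives Qd = 2243 - 4P; rearranging supply gives Qs = P - 107. Setting quantity demanded equal to quantity supplied, 2243 - 4P = P - 107, gives P* = 470 and Q* = 363.
Since 383 < 470, the ceiling is binding.
At P = 383: Qd = 2243 - 4·383 = 711 and Qs = 383 - 107 = 276.
Only 276 units reach the market. On the demand curve, the marginal buyer's willingness to pay at Q = 276 is (2243 - 276)/4 = 491.75.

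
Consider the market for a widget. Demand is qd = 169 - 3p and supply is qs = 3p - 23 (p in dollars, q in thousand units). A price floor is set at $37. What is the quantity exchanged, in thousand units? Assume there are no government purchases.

58

Setting quantity demanded equal to quantity supplied, 169 - 3p = 3p - 23, gives p* = 32 and q* = 73.
Since 37 > 32, the floor is binding.
At p = 37: qd = 169 - 3·37 = 58 and qs = 3·37 - 23 = 88.
The quantity actually transacted is the short side, demand: 58.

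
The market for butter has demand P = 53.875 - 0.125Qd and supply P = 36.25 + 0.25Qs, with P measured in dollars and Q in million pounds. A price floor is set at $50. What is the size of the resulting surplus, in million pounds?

Rearranging demand gives Qd = 431 - 8P; rearranging supply gives Qs = 4P - 145. In a free market, 431 - 8P = 4P - 145 gives the equilibrium P* = 48, Q* = 47.
Because the floor (50) lies above the market-clearing price, it is binding.
At P = 50: Qd = 431 - 8·50 = 31 and Qs = 4·50 - 145 = 55.
Surplus = Qs - Qd = 55 - 31 = 24.

24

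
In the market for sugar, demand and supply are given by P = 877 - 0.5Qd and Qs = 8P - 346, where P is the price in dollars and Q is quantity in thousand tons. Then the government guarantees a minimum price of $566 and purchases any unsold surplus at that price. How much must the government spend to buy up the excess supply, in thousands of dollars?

2014960

Rearranging demand gives Qd = 1754 - 2P. Equilibrium: 1754 - 2P = 8P - 346, so 2100 = 10P and P* = 210, Q* = 1334.
Because the floor (566) lies above the market-clearing price, it is binding.
At P = 566: Qd = 1754 - 2·566 = 622 and Qs = 8·566 - 346 = 4182.
Surplus = Qs - Qd = 3560.
Government expenditure = surplus × support price = 3560 × 566 = 2014960.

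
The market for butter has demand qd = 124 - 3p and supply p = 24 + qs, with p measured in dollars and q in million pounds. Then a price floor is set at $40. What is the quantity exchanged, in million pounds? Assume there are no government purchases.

4

Rearranging supply gives qs = p - 24. In a free market, 124 - 3p = p - 24 gives the equilibrium p* = 37, q* = 13.
Since 40 > 37, the floor is binding.
At p = 40: qd = 124 - 3·40 = 4 and qs = 40 - 24 = 16.
The quantity actually transacted is the short side, demand: 4.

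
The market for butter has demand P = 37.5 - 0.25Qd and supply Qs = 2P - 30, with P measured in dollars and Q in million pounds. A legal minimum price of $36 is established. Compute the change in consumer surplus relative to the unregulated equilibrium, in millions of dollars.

-108

Rearranging demand gives Qd = 150 - 4P. Setting quantity demanded equal to quantity supplied, 150 - 4P = 2P - 30, gives P* = 30 and Q* = 30.
Since 36 > 30, the floor is binding.
At P = 36: Qd = 150 - 4·36 = 6 and Qs = 2·36 - 30 = 42.
Consumer surplus without the control is ½ · (37.5 - 30) · 30 = 112.5.
With the floor, consumers buy 6 units at 36, so CS = ½ · (37.5 - 36) · 6 = 4.5.
Change in consumer surplus = 4.5 - 112.5 = -108.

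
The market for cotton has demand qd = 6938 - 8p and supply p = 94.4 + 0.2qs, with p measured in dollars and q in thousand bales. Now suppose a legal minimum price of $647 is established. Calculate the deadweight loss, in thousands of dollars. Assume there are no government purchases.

Rearranging supply gives qs = 5p - 472. Without the control the market clears where 6938 - 8p = 5p - 472, i.e. p* = 570 and q* = 2378.
The floor of 647 is above the equilibrium price 570, so it binds.
At p = 647: qd = 6938 - 8·647 = 1762 and qs = 5·647 - 472 = 2763.
Quantity traded falls to 1762. At q = 1762 the demand price is (6938 - 1762)/8 = 647 and the supply price is (472 + 1762)/5 = 446.8.
Deadweight loss = ½ · (647 - 446.8) · (2378 - 1762) = ½ · 200.2 · 616 = 61661.6.

61661.6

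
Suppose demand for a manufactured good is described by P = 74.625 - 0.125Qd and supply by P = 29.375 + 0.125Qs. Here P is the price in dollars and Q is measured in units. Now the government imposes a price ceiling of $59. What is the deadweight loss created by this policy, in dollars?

Rearranging demand gives Qd = 597 - 8P; rearranging supply gives Qs = 8P - 235. In a free market, 597 - 8P = 8P - 235 gives the equilibrium P* = 52, Q* = 181.
Since 59 is above P* = 52, the ceiling does not bind and the free-market outcome prevails.
Since the control does not bind, no trades are prevented and deadweight loss is zero.

0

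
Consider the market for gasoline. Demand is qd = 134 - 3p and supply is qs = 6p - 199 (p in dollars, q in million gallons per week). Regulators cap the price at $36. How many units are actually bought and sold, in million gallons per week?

17

Without the control the market clears where 134 - 3p = 6p - 199, i.e. p* = 37 and q* = 23.
Because the ceiling (36) lies below the market-clearing price, it is binding.
At p = 36: qd = 134 - 3·36 = 26 and qs = 6·36 - 199 = 17.
The quantity actually transacted is the short side, supply: 17.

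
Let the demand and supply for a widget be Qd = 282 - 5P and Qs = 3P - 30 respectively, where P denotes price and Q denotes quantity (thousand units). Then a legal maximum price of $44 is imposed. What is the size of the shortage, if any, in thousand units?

0

Setting quantity demanded equal to quantity supplied, 282 - 5P = 3P - 30, gives P* = 39 and Q* = 87.
The ceiling of 44 is above the equilibrium price 39, so it is not binding; the market clears at P* = 39, Q* = 87.
Since the control does not bind, there is no shortage.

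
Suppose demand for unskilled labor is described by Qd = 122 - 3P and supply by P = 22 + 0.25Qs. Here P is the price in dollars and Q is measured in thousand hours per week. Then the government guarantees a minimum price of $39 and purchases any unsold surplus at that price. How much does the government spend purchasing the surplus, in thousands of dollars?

2457

Rearranging supply gives Qs = 4P - 88. Setting quantity demanded equal to quantity supplied, 122 - 3P = 4P - 88, gives P* = 30 and Q* = 32.
Because the floor (39) lies above the market-clearing price, it is binding.
At P = 39: Qd = 122 - 3·39 = 5 and Qs = 4·39 - 88 = 68.
Surplus = Qs - Qd = 63.
Government expenditure = surplus × support price = 63 × 39 = 2457.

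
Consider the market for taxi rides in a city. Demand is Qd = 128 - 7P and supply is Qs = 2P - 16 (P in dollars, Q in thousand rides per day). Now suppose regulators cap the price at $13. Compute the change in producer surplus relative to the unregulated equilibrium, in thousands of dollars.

-39

Without the control the market clears where 128 - 7P = 2P - 16, i.e. P* = 16 and Q* = 16.
Since 13 < 16, the ceiling is binding.
At P = 13: Qd = 128 - 7·13 = 37 and Qs = 2·13 - 16 = 10.
Producer surplus without the control is ½ · (16 - 8) · 16 = 64.
With the ceiling, producers sell 10 units at 13, so PS = ½ · (13 - 8) · 10 = 25.
Change in producer surplus = 25 - 64 = -39.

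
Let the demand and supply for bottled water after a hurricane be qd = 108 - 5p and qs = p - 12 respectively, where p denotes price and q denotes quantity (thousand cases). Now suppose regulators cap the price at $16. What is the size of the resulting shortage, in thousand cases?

24

Setting quantity demanded equal to quantity supplied, 108 - 5p = p - 12, gives p* = 20 and q* = 8.
The ceiling of 16 is below the equilibrium price 20, so it binds.
At p = 16: qd = 108 - 5·16 = 28 and qs = 16 - 12 = 4.
Shortage = qd - qs = 28 - 4 = 24.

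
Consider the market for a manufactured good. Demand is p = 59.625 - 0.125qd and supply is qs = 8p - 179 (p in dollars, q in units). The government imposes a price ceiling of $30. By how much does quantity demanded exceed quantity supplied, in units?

176

Rearranging demand gives qd = 477 - 8p. In a free market, 477 - 8p = 8p - 179 gives the equilibrium p* = 41, q* = 149.
Because the ceiling (30) lies below the market-clearing price, it is binding.
At p = 30: qd = 477 - 8·30 = 237 and qs = 8·30 - 179 = 61.
Shortage = qd - qs = 237 - 61 = 176.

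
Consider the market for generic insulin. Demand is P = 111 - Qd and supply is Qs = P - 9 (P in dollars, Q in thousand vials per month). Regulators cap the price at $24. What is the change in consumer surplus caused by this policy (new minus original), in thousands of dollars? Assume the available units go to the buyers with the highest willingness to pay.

Rearranging demand gives Qd = 111 - P. In a free market, 111 - P = P - 9 gives the equilibrium P* = 60, Q* = 51.
The ceiling of 24 is below the equilibrium price 60, so it binds.
At P = 24: Qd = 111 - 24 = 87 and Qs = 24 - 9 = 15.
Consumer surplus without the control is ½ · (111 - 60) · 51 = 1300.5.
With the ceiling, 15 units are sold at 24 (assume they go to the highest-value buyers). The demand price at Q = 15 is 96, so CS = ½ · [(111 - 24) + (96 - 24)] · 15 = 1192.5.
Change in consumer surplus = 1192.5 - 1300.5 = -108.

-108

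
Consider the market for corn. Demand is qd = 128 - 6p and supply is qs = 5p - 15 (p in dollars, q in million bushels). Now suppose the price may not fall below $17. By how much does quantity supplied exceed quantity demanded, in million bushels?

44

Equilibrium: 128 - 6p = 5p - 15, so 143 = 11p and p* = 13, q* = 50.
Because the floor (17) lies above the market-clearing price, it is binding.
At p = 17: qd = 128 - 6·17 = 26 and qs = 5·17 - 15 = 70.
Surplus = qs - qd = 70 - 26 = 44.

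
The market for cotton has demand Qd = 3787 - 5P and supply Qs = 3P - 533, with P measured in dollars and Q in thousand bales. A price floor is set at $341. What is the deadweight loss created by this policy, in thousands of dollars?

In a free market, 3787 - 5P = 3P - 533 gives the equilibrium P* = 540, Q* = 1087.
The floor of 341 is below the equilibrium price 540, so it is not binding; the market clears at P* = 540, Q* = 1087.
Since the control does not bind, no trades are prevented and deadweight loss is zero.

0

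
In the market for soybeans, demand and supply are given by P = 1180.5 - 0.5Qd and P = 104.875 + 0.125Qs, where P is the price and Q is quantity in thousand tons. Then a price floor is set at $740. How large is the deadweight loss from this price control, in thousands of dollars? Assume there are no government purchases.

220500

Rearranging demand gives Qd = 2361 - 2P; rearranging supply gives Qs = 8P - 839. In a free market, 2361 - 2P = 8P - 839 gives the equilibrium P* = 320, Q* = 1721.
The floor of 740 is above the equilibrium price 320, so it binds.
At P = 740: Qd = 2361 - 2·740 = 881 and Qs = 8·740 - 839 = 5081.
Quantity traded falls to 881. At Q = 881 the demand price is (2361 - 881)/2 = 740 and the supply price is (839 + 881)/8 = 215.
Deadweight loss = ½ · (740 - 215) · (1721 - 881) = ½ · 525 · 840 = 220500.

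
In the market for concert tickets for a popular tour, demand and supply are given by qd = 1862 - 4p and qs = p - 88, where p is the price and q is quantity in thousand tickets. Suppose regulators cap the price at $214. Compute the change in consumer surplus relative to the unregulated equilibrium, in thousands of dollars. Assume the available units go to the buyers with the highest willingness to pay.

18304

Setting quantity demanded equal to quantity supplied, 1862 - 4p = p - 88, gives p* = 390 and q* = 302.
Since 214 < 390, the ceiling is binding.
At p = 214: qd = 1862 - 4·214 = 1006 and qs = 214 - 88 = 126.
Consumer surplus without the control is ½ · (465.5 - 390) · 302 = 11400.5.
With the ceiling, 126 units are sold at 214 (assume they go to the highest-value buyers). The demand price at q = 126 is 434, so CS = ½ · [(465.5 - 214) + (434 - 214)] · 126 = 29704.5.
Change in consumer surplus = 29704.5 - 11400.5 = 18304.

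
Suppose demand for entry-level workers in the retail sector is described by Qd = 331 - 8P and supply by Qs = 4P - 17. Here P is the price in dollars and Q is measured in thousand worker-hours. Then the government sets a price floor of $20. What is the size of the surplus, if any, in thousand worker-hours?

0

In a free market, 331 - 8P = 4P - 17 gives the equilibrium P* = 29, Q* = 99.
The floor of 20 is below the equilibrium price 29, so it is not binding; the market clears at P* = 29, Q* = 99.
Since the control does not bind, there is no surplus.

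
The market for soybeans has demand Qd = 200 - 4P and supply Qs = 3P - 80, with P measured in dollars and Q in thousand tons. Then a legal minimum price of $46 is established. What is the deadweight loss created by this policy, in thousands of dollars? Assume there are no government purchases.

168

Setting quantity demanded equal to quantity supplied, 200 - 4P = 3P - 80, gives P* = 40 and Q* = 40.
Because the floor (46) lies above the market-clearing price, it is binding.
At P = 46: Qd = 200 - 4·46 = 16 and Qs = 3·46 - 80 = 58.
Quantity traded falls to 16. At Q = 16 the demand price is (200 - 16)/4 = 46 and the supply price is (80 + 16)/3 = 32.
Deadweight loss = ½ · (46 - 32) · (40 - 16) = ½ · 14 · 24 = 168.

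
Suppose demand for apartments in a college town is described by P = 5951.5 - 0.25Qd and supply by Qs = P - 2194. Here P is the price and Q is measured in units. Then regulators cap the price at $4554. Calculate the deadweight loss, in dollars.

260822.5

Rearranging demand gives Qd = 23806 - 4P. In a free market, 23806 - 4P = P - 2194 gives the equilibrium P* = 5200, Q* = 3006.
Since 4554 < 5200, the ceiling is binding.
At P = 4554: Qd = 23806 - 4·4554 = 5590 and Qs = 4554 - 2194 = 2360.
Quantity traded falls to 2360. At Q = 2360 the demand price is (23806 - 2360)/4 = 5361.5 and the supply price is 2194 + 2360 = 4554.
Deadweight loss = ½ · (5361.5 - 4554) · (3006 - 2360) = ½ · 807.5 · 646 = 260822.5.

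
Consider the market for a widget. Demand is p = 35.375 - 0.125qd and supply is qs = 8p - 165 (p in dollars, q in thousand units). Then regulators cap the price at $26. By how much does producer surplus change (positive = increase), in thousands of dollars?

-102

Rearranging demand gives qd = 283 - 8p. Setting quantity demanded equal to quantity supplied, 283 - 8p = 8p - 165, gives p* = 28 and q* = 59.
The ceiling of 26 is below the equilibrium price 28, so it binds.
At p = 26: qd = 283 - 8·26 = 75 and qs = 8·26 - 165 = 43.
Producer surplus without the control is ½ · (28 - 20.625) · 59 = 217.5625.
With the ceiling, producers sell 43 units at 26, so PS = ½ · (26 - 20.625) · 43 = 115.5625.
Change in producer surplus = 115.5625 - 217.5625 = -102.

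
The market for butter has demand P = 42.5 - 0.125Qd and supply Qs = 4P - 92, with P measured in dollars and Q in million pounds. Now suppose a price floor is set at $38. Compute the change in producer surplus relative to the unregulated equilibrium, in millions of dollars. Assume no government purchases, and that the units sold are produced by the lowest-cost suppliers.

40

Rearranging demand gives Qd = 340 - 8P. Without the control the market clears where 340 - 8P = 4P - 92, i.e. P* = 36 and Q* = 52.
Because the floor (38) lies above the market-clearing price, it is binding.
At P = 38: Qd = 340 - 8·38 = 36 and Qs = 4·38 - 92 = 60.
Producer surplus without the control is ½ · (36 - 23) · 52 = 338.
With the floor, 36 units are sold at 38. The supply price at Q = 36 is 32, so PS = ½ · [(38 - 23) + (38 - 32)] · 36 = 378.
Change in producer surplus = 378 - 338 = 40.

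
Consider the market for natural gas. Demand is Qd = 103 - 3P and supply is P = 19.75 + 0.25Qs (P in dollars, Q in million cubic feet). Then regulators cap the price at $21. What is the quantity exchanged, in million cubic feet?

Rearranging supply gives Qs = 4P - 79. Equilibrium: 103 - 3P = 4P - 79, so 182 = 7P and P* = 26, Q* = 25.
Because the ceiling (21) lies below the market-clearing price, it is binding.
At P = 21: Qd = 103 - 3·21 = 40 and Qs = 4·21 - 79 = 5.
The quantity actually transacted is the short side, supply: 5.

5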